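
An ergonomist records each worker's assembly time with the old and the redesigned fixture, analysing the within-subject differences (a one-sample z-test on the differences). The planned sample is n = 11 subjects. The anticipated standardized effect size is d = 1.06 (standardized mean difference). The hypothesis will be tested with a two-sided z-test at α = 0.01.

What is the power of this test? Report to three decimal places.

Noncentrality parameter: δ = d·√n = 1.06 × √11 = 3.5156
Two-sided α = 0.01 → critical value z_{0.005} = 2.576.
Power = Φ(δ − 2.576) + Φ(−δ − 2.576) = Φ(0.940) + Φ(-6.091) = 0.8263 + 0.0000 = 0.8263.

Power ≈ 0.826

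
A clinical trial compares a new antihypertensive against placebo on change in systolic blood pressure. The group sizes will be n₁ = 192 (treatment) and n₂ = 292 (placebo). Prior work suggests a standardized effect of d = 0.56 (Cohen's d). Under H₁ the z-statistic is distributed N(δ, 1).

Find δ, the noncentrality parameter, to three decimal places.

δ = d / √(1/n₁ + 1/n₂) = 0.56 / √(1/192 + 1/292) = 6.0271

δ ≈ 6.027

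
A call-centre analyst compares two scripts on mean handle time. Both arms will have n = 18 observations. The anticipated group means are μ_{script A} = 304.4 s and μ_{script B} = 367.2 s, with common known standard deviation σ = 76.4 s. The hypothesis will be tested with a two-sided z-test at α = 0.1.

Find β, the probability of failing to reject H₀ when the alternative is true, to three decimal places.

β ≈ 0.206

Standardized effect: d = |μ_{script A} − μ_{script B}| / σ = |304.4 − 367.2| / 76.4 = 0.8220
Noncentrality parameter: δ = d·√(n/2) = 0.8220 × √(18/2) = 2.4660
Critical value for a two-sided test at α = 0.1: z_{α/2} = 1.645.
Power = Φ(δ − 1.645) + Φ(−δ − 1.645) = Φ(0.821) + Φ(-4.111) = 0.7942 + 0.0000 = 0.7942.
Type II error: β = 1 − power = 1 − 0.7942 = 0.2058.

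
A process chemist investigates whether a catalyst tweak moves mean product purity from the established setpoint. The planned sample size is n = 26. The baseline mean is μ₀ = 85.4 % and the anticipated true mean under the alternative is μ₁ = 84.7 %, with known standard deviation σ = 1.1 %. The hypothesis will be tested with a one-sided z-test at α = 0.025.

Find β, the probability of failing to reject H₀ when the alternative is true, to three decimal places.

Standardized effect: d = |μ₁ − μ₀| / σ = |84.7 − 85.4| / 1.1 = 0.6364
Noncentrality parameter: δ = d·√n = 0.6364 × √26 = 3.2448
Critical value for a one-sided test at α = 0.025: z_α = 1.960.
Power = P(Z > 1.960 − δ) = Φ(1.285) = 0.9006.
Type II error: β = 1 − power = 1 − 0.9006 = 0.0994.

β ≈ 0.099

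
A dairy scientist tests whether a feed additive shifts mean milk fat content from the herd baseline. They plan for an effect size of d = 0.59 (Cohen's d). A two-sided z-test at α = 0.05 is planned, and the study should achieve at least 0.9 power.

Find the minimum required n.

n = 31

For power 0.9 need Φ(δ − z_{0.025}) = 0.9, so δ = z_{0.025} + z_{0.10} = 1.960 + 1.282 = 3.242.
(Ignoring the negligible lower-tail rejection probability gives the usual closed-form inversion.)
δ = d·√n ⇒ n = (δ/d)² = (3.242 / 0.59)² = 30.19.
Rounding up, n = 31.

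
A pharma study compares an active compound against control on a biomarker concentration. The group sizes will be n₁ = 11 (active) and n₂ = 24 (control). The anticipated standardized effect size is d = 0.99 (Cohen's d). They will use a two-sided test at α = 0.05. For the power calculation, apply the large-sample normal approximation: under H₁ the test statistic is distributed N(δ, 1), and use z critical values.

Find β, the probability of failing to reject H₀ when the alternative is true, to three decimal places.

β ≈ 0.224

Noncentrality parameter: δ = d / √(1/n₁ + 1/n₂) = 0.99 / √(1/11 + 1/24) = 2.7190
Critical value for a two-sided test at α = 0.05: z_{α/2} = 1.960.
Power = Φ(δ − 1.960) + Φ(−δ − 1.960) = Φ(0.759) + Φ(-4.679) = 0.7761 + 0.0000 = 0.7761.
Type II error: β = 1 − power = 1 − 0.7761 = 0.2239.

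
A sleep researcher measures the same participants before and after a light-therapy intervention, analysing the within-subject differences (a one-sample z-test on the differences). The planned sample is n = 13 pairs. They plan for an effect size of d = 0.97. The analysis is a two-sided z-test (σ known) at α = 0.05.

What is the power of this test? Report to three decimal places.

Power ≈ 0.938

Noncentrality parameter: δ = d·√n = 0.97 × √13 = 3.4974
Two-sided α = 0.05 → critical value z_{0.025} = 1.960.
Power = Φ(δ − 1.960) + Φ(−δ − 1.960) = Φ(1.537) + Φ(-5.457) = 0.9379 + 0.0000 = 0.9379.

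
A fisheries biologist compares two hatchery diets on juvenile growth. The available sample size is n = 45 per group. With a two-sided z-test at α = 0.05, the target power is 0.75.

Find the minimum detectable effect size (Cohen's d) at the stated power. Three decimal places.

Need Φ(δ − 1.960) = 0.75, so δ = 1.960 + 0.674 = 2.634.
(Lower-tail contribution to power is negligible for δ > 0.)
δ = d·√(n/2) ⇒ d = δ/√(n/2) = 2.634/√(45/2) = 0.5554.

d ≈ 0.555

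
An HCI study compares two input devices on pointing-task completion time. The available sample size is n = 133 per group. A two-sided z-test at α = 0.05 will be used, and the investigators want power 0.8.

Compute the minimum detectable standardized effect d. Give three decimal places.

Need Φ(δ − 1.960) = 0.8, so δ = 1.960 + 0.842 = 2.802.
(The second rejection-region term Φ(−δ − z_{α/2}) is negligible and dropped.)
δ = d·√(n/2) ⇒ d = δ/√(n/2) = 2.802/√(133/2) = 0.3436.

d ≈ 0.344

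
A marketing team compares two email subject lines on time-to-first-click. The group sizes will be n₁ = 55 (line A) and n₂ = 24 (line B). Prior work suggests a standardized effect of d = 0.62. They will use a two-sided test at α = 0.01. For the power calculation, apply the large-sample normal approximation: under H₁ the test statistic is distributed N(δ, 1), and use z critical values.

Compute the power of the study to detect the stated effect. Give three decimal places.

Noncentrality parameter: δ = d / √(1/n₁ + 1/n₂) = 0.62 / √(1/55 + 1/24) = 2.5343
Critical value for a two-sided test at α = 0.01: z_{α/2} = 2.576.
Power = Φ(δ − 2.576) + Φ(−δ − 2.576) = Φ(-0.041) + Φ(-5.110) = 0.4835 + 0.0000 = 0.4835.

Power ≈ 0.483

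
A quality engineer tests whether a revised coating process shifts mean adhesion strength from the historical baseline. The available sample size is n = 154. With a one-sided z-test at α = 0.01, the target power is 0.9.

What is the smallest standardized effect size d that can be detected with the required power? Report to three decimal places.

d ≈ 0.291

Need Φ(δ − 2.326) = 0.9, so δ = 2.326 + 1.282 = 3.608.
δ = d·√n ⇒ d = δ/√n = 3.608/√154 = 0.2907.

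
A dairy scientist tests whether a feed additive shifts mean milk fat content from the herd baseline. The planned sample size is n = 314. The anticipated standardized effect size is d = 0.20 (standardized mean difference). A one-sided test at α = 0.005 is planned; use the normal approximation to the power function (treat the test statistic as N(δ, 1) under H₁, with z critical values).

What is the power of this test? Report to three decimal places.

Noncentrality parameter: δ = d·√n = 0.20 × √314 = 3.5440
Critical value for a one-sided test at α = 0.005: z_α = 2.576.
Power = P(Z > 2.576 − δ) = Φ(0.968) = 0.8335.

Power ≈ 0.834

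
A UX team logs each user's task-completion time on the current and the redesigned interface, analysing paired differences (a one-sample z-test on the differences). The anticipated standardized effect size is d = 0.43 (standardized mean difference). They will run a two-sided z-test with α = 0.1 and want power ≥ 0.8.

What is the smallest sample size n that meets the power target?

For power 0.8 need Φ(δ − z_{0.05}) = 0.8, so δ = z_{0.05} + z_{0.20} = 1.645 + 0.842 = 2.486.
(The Φ(−δ − z_{α/2}) term is vanishingly small for δ > 0 and is dropped in the standard sample-size formula.)
δ = d·√n ⇒ n = (δ/d)² = (2.486 / 0.43)² = 33.44.
Round up to the next whole unit.

n = 34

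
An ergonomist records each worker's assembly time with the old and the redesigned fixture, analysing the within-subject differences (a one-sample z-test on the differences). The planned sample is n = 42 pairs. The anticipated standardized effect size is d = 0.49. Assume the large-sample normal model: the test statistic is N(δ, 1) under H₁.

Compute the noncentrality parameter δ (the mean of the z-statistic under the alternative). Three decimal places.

δ = d·√n = 0.49 × √42 = 3.1756

δ ≈ 3.176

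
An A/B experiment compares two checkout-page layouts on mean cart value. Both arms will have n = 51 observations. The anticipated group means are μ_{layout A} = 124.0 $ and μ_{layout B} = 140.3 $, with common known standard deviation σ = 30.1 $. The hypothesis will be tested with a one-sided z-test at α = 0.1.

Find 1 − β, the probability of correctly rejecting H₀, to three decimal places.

Power ≈ 0.927

Standardized effect: d = |μ_{layout A} − μ_{layout B}| / σ = |124.0 − 140.3| / 30.1 = 0.5415
Noncentrality parameter: δ = d·√(n/2) = 0.5415 × √(51/2) = 2.7346
Critical value for a one-sided test at α = 0.1: z_α = 1.282.
Power = P(Z > 1.282 − δ) = Φ(1.453) = 0.9269.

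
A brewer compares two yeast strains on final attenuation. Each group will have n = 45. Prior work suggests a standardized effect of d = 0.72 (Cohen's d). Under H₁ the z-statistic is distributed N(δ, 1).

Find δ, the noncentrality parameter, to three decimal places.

The noncentrality parameter scales effect size by the design's sample-size factor: δ = d·√(n/2) = 0.72 × √(45/2) = 3.4153

δ ≈ 3.415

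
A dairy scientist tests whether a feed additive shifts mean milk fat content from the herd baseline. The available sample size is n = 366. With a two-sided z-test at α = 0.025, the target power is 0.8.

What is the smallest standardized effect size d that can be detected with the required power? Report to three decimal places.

Need Φ(δ − 2.241) = 0.8, so δ = 2.241 + 0.842 = 3.083.
(The second rejection-region term Φ(−δ − z_{α/2}) is negligible and dropped.)
δ = d·√n ⇒ d = δ/√n = 3.083/√366 = 0.1612.

d ≈ 0.161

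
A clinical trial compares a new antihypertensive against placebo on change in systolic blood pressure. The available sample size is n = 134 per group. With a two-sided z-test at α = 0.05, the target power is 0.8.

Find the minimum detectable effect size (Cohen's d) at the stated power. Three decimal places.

d ≈ 0.342

Required noncentrality: δ = z_{0.025} + z_{0.20} = 1.960 + 0.842 = 2.802.
(Lower-tail contribution to power is negligible for δ > 0.)
δ = d·√(n/2) ⇒ d = δ/√(n/2) = 2.802/√(134/2) = 0.3423.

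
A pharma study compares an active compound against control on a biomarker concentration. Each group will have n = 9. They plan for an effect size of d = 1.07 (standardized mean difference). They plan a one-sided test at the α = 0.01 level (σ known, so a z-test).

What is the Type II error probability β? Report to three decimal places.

β ≈ 0.523

Noncentrality parameter: δ = d·√(n/2) = 1.07 × √(9/2) = 2.2698
Critical value for a one-sided test at α = 0.01: z_α = 2.326.
Power = Φ(δ − 2.326) = Φ(-0.057) = 0.4775.
Type II error: β = 1 − power = 1 − 0.4775 = 0.5225.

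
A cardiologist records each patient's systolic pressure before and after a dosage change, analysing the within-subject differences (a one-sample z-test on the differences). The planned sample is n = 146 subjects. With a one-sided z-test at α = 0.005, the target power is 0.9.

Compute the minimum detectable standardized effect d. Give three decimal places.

d ≈ 0.319

Required noncentrality: δ = z_{0.005} + z_{0.10} = 2.576 + 1.282 = 3.857.
δ = d·√n ⇒ d = δ/√n = 3.857/√146 = 0.3192.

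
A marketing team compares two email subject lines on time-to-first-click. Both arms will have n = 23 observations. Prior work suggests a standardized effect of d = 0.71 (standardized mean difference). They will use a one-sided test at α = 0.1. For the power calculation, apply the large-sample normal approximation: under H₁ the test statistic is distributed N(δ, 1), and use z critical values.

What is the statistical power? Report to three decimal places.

Power ≈ 0.870

Noncentrality parameter: λ = d·√(n/2) = 0.71 × √(23/2) = 2.4077
One-sided α = 0.1 → critical value z_{0.1} = 1.282.
Power = P(Z > 1.282 − λ) = Φ(1.126) = 0.8700.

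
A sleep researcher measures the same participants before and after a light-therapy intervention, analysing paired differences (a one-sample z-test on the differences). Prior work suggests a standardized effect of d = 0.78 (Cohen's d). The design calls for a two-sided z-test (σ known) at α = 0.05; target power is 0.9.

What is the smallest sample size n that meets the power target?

Set Φ(δ − 1.960) = 0.9; then δ − 1.960 = Φ⁻¹(0.9) = 1.282, giving δ = 3.242.
(Ignoring the negligible lower-tail rejection probability gives the usual closed-form inversion.)
δ = d·√n ⇒ n = (δ/d)² = (3.242 / 0.78)² = 17.27.
Rounding up, n = 18.

n = 18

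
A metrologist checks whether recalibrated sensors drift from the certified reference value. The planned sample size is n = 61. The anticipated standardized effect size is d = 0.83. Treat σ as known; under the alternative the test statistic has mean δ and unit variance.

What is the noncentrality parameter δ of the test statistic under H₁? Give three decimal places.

δ ≈ 6.483

The noncentrality parameter scales effect size by the design's sample-size factor: δ = d·√n = 0.83 × √61 = 6.4825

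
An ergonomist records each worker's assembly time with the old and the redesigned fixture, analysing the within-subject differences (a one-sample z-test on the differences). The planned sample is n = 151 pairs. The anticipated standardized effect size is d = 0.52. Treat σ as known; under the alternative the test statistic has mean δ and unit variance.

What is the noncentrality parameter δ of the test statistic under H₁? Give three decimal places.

δ ≈ 6.390

The noncentrality parameter scales effect size by the design's sample-size factor: δ = d·√n = 0.52 × √151 = 6.3899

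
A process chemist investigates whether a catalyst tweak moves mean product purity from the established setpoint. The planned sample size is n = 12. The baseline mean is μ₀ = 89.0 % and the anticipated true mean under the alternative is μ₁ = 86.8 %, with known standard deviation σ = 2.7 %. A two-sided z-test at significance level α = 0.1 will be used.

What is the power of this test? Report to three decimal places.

Power ≈ 0.881

Standardized effect: d = |μ₁ − μ₀| / σ = |86.8 − 89.0| / 2.7 = 0.8148
Noncentrality parameter: δ = d·√n = 0.8148 × √12 = 2.8226
Two-sided α = 0.1 → critical value z_{0.05} = 1.645.
Power = Φ(δ − 1.645) + Φ(−δ − 1.645) = Φ(1.178) + Φ(-4.467) = 0.8806 + 0.0000 = 0.8806.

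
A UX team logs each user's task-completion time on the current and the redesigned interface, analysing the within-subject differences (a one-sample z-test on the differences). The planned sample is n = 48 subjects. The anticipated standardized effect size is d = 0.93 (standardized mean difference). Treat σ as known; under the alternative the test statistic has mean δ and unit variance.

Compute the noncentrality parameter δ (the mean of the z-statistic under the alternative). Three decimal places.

δ ≈ 6.443

δ = d·√n = 0.93 × √48 = 6.4432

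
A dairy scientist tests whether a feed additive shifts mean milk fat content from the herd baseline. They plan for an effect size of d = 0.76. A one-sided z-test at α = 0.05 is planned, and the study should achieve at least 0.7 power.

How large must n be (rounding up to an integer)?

n = 9

For power 0.7 need Φ(δ − z_{0.05}) = 0.7, so δ = z_{0.05} + z_{0.30} = 1.645 + 0.524 = 2.169.
δ = d·√n ⇒ n = (δ/d)² = (2.169 / 0.76)² = 8.15.
Round up to the next whole unit.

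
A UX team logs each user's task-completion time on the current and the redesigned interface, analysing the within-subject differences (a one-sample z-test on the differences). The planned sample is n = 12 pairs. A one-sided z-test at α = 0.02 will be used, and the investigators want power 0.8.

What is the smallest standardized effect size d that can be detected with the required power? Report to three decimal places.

d ≈ 0.836

Need Φ(δ − 2.054) = 0.8, so δ = 2.054 + 0.842 = 2.895.
δ = d·√n ⇒ d = δ/√n = 2.895/√12 = 0.8358.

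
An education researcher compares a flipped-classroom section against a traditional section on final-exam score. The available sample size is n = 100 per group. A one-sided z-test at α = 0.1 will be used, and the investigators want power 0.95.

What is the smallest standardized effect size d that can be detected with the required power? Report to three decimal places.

d ≈ 0.414

Required noncentrality: δ = z_{0.1} + z_{0.05} = 1.282 + 1.645 = 2.926.
δ = d·√(n/2) ⇒ d = δ/√(n/2) = 2.926/√(100/2) = 0.4139.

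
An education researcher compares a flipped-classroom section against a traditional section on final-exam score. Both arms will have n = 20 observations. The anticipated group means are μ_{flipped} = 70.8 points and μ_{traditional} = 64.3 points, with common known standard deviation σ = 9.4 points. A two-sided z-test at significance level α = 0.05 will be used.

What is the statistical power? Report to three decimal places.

Power ≈ 0.590

Standardized effect: d = |μ_{flipped} − μ_{traditional}| / σ = |70.8 − 64.3| / 9.4 = 0.6915
Noncentrality parameter: δ = d·√(n/2) = 0.6915 × √(20/2) = 2.1867
Two-sided α = 0.05 → critical value z_{0.025} = 1.960.
Power = Φ(δ − 1.960) + Φ(−δ − 1.960) = Φ(0.227) + Φ(-4.147) = 0.5897 + 0.0000 = 0.5897.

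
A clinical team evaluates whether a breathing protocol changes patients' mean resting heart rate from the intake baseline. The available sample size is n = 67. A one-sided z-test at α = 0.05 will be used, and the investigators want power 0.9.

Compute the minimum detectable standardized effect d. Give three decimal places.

d ≈ 0.358

Need Φ(δ − 1.645) = 0.9, so δ = 1.645 + 1.282 = 2.926.
δ = d·√n ⇒ d = δ/√n = 2.926/√67 = 0.3575.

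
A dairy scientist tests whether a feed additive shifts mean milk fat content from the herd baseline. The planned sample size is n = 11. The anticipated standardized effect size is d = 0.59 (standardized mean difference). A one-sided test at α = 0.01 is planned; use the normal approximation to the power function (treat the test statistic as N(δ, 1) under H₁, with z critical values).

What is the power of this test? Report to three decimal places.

Power ≈ 0.356

Noncentrality parameter: δ = d·√n = 0.59 × √11 = 1.9568
Critical value for a one-sided test at α = 0.01: z_α = 2.326.
Power = P(Z > 2.326 − δ) = Φ(-0.370) = 0.3559.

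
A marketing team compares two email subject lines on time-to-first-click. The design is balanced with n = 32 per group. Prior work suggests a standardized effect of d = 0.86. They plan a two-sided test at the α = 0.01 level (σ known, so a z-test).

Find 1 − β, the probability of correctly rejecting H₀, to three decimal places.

Noncentrality parameter: δ = d·√(n/2) = 0.86 × √(32/2) = 3.4400
Critical value for a two-sided test at α = 0.01: z_{α/2} = 2.576.
Power = Φ(δ − 2.576) + Φ(−δ − 2.576) = Φ(0.864) + Φ(-6.016) = 0.8063 + 0.0000 = 0.8063.

Power ≈ 0.806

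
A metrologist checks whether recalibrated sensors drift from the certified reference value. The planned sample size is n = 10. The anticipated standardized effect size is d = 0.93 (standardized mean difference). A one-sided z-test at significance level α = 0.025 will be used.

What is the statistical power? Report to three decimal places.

Power ≈ 0.837

Noncentrality parameter: δ = d·√n = 0.93 × √10 = 2.9409
One-sided α = 0.025 → critical value z_{0.025} = 1.960.
Power = P(Z > 1.960 − δ) = Φ(0.981) = 0.8367.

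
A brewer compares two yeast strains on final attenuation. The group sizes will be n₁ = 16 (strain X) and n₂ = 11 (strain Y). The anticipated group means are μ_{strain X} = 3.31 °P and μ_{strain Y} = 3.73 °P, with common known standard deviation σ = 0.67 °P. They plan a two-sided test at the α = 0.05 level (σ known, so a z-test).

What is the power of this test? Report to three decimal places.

Power ≈ 0.360

Standardized effect: d = |μ_{strain X} − μ_{strain Y}| / σ = |3.31 − 3.73| / 0.67 = 0.6269
Noncentrality parameter: δ = d / √(1/n₁ + 1/n₂) = 0.6269 / √(1/16 + 1/11) = 1.6005
Two-sided α = 0.05 → critical value z_{0.025} = 1.960.
Power = Φ(δ − 1.960) + Φ(−δ − 1.960) = Φ(-0.359) + Φ(-3.560) = 0.3596 + 0.0002 = 0.3598.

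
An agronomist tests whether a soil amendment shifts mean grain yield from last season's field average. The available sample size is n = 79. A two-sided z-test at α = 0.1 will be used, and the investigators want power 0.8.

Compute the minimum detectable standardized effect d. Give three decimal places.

d ≈ 0.280

Required noncentrality: δ = z_{0.05} + z_{0.20} = 1.645 + 0.842 = 2.486.
(Lower-tail contribution to power is negligible for δ > 0.)
δ = d·√n ⇒ d = δ/√n = 2.486/√79 = 0.2798.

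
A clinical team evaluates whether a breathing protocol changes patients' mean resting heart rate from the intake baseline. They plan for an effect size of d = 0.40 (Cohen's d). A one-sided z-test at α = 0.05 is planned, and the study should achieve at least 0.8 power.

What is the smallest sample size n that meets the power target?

n = 39

For power 0.8 need Φ(δ − z_{0.05}) = 0.8, so δ = z_{0.05} + z_{0.20} = 1.645 + 0.842 = 2.486.
δ = d·√n ⇒ n = (δ/d)² = (2.486 / 0.40)² = 38.64.
Rounding up, n = 39.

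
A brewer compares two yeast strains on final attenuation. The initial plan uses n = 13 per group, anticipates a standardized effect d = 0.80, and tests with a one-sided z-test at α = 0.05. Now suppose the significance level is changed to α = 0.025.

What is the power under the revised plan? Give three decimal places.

δ = d·√(n/2) = 0.80 × √(13/2) = 2.0396 (unchanged). New critical value: z_{0.025} = 1.960.
Revised power = Φ(δ − 1.960) = Φ(0.080) = 0.5317.

Power ≈ 0.532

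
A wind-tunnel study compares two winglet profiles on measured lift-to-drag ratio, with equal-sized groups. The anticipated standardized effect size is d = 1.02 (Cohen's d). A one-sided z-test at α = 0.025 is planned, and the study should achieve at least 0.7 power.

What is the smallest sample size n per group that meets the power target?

n = 12 per group

Set Φ(δ − 1.960) = 0.7; then δ − 1.960 = Φ⁻¹(0.7) = 0.524, giving δ = 2.484.
δ = d·√(n/2) ⇒ n = 2(δ/d)² = 2 × (2.484 / 1.02)² = 11.86.
Rounding up, n = 12 per group.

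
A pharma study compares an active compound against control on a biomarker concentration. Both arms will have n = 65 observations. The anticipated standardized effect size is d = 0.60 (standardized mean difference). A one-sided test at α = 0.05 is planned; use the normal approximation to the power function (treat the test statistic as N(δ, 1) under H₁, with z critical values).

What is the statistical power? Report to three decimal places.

Power ≈ 0.962

Noncentrality parameter: δ = d·√(n/2) = 0.60 × √(65/2) = 3.4205
One-sided α = 0.05 → critical value z_{0.05} = 1.645.
Power = Φ(δ − 1.645) = Φ(1.776) = 0.9621.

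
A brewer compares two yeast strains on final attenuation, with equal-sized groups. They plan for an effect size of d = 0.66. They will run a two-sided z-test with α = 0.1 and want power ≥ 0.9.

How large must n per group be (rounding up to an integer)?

Set Φ(δ − 1.645) = 0.9; then δ − 1.645 = Φ⁻¹(0.9) = 1.282, giving δ = 2.926.
(The Φ(−δ − z_{α/2}) term is vanishingly small for δ > 0 and is dropped in the standard sample-size formula.)
δ = d·√(n/2) ⇒ n = 2(δ/d)² = 2 × (2.926 / 0.66)² = 39.32.
Round up to the next whole unit.

n = 40 per group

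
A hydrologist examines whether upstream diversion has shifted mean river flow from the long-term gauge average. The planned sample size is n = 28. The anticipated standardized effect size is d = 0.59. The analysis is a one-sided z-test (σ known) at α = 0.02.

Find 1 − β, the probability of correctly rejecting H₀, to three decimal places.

Noncentrality parameter: δ = d·√n = 0.59 × √28 = 3.1220
One-sided α = 0.02 → critical value z_{0.02} = 2.054.
Power = P(Z > 2.054 − δ) = Φ(1.068) = 0.8573.

Power ≈ 0.857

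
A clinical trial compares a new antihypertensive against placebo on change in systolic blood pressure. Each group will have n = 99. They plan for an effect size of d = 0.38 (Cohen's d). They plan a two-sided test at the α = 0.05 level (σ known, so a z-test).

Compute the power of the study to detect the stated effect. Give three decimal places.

Noncentrality parameter: δ = d·√(n/2) = 0.38 × √(99/2) = 2.6735
Critical value for a two-sided test at α = 0.05: z_{α/2} = 1.960.
Power = Φ(δ − 1.960) + Φ(−δ − 1.960) = Φ(0.714) + Φ(-4.634) = 0.7623 + 0.0000 = 0.7623.

Power ≈ 0.762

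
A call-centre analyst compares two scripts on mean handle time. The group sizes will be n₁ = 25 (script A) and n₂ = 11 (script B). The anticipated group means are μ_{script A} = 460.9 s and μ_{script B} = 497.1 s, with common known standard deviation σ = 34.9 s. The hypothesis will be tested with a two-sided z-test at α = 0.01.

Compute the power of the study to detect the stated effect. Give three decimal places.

Power ≈ 0.614

Standardized effect: d = |μ_{script A} − μ_{script B}| / σ = |460.9 − 497.1| / 34.9 = 1.0372
Noncentrality parameter: δ = d / √(1/n₁ + 1/n₂) = 1.0372 / √(1/25 + 1/11) = 2.8668
Critical value for a two-sided test at α = 0.01: z_{α/2} = 2.576.
Power = Φ(δ − 2.576) + Φ(−δ − 2.576) = Φ(0.291) + Φ(-5.443) = 0.6145 + 0.0000 = 0.6145.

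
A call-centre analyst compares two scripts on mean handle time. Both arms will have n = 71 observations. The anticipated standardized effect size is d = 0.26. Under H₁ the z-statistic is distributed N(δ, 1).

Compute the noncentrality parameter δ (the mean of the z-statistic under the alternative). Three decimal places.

δ = d·√(n/2) = 0.26 × √(71/2) = 1.5491

δ ≈ 1.549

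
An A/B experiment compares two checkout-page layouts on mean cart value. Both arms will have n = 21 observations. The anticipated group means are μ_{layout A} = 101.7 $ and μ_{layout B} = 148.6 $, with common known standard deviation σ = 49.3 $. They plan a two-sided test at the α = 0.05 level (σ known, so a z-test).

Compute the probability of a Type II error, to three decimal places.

Standardized effect: d = |μ_{layout A} − μ_{layout B}| / σ = |101.7 − 148.6| / 49.3 = 0.9513
Noncentrality parameter: δ = d·√(n/2) = 0.9513 × √(21/2) = 3.0826
Two-sided α = 0.05 → critical value z_{0.025} = 1.960.
Power = Φ(δ − 1.960) + Φ(−δ − 1.960) = Φ(1.123) + Φ(-5.043) = 0.8692 + 0.0000 = 0.8692.
Type II error: β = 1 − power = 1 − 0.8692 = 0.1308.

β ≈ 0.131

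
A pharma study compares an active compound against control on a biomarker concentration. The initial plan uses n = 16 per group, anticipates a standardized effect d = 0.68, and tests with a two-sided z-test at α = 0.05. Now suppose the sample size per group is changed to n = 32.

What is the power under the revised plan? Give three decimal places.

Power ≈ 0.776

With n = 32 per group: δ = d·√(n/2) = 0.68 × √(32/2) = 2.7200. Critical value z_{0.025} = 1.960.
Revised power = Φ(δ − 1.960) + Φ(−δ − 1.960) = Φ(0.760) + Φ(-4.680) = 0.7764 + 0.0000 = 0.7764.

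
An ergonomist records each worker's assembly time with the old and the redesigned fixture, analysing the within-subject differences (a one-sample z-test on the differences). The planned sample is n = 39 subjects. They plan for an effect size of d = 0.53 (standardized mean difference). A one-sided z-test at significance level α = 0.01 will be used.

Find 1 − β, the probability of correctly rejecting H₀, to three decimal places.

Power ≈ 0.837

Noncentrality parameter: δ = d·√n = 0.53 × √39 = 3.3098
One-sided α = 0.01 → critical value z_{0.01} = 2.326.
Power = P(Z > 2.326 − δ) = Φ(0.984) = 0.8373.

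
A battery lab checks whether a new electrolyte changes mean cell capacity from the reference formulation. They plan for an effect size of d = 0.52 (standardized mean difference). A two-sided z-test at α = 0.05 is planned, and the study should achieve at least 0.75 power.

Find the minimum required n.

n = 26

For power 0.75 need Φ(δ − z_{0.025}) = 0.75, so δ = z_{0.025} + z_{0.25} = 1.960 + 0.674 = 2.634.
(For δ > 0 the lower-tail rejection region contributes negligibly to power, so the one-term inversion is standard.)
δ = d·√n ⇒ n = (δ/d)² = (2.634 / 0.52)² = 25.67.
Round up to the next whole unit.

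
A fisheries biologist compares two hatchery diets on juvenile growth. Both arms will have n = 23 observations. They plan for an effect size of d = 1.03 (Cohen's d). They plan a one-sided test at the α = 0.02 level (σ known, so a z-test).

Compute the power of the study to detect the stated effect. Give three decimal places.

Power ≈ 0.925

Noncentrality parameter: δ = d·√(n/2) = 1.03 × √(23/2) = 3.4929
Critical value for a one-sided test at α = 0.02: z_α = 2.054.
Power = P(Z > 2.054 − δ) = Φ(1.439) = 0.9249.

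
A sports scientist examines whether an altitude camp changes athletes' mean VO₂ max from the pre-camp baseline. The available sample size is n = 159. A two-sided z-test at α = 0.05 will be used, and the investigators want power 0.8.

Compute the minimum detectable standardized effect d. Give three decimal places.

d ≈ 0.222

Need Φ(δ − 1.960) = 0.8, so δ = 1.960 + 0.842 = 2.802.
(The second rejection-region term Φ(−δ − z_{α/2}) is negligible and dropped.)
δ = d·√n ⇒ d = δ/√n = 2.802/√159 = 0.2222.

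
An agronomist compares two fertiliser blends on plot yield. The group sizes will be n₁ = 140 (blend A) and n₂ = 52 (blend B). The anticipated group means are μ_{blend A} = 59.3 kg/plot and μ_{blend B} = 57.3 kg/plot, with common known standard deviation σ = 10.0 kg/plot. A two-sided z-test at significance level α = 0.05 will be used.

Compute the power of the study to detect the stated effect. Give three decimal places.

Power ≈ 0.234

Standardized effect: d = |μ_{blend A} − μ_{blend B}| / σ = |59.3 − 57.3| / 10.0 = 0.2000
Noncentrality parameter: δ = d / √(1/n₁ + 1/n₂) = 0.2000 / √(1/140 + 1/52) = 1.2315
Two-sided α = 0.05 → critical value z_{0.025} = 1.960.
Power = Φ(δ − 1.960) + Φ(−δ − 1.960) = Φ(-0.728) + Φ(-3.191) = 0.2332 + 0.0007 = 0.2339.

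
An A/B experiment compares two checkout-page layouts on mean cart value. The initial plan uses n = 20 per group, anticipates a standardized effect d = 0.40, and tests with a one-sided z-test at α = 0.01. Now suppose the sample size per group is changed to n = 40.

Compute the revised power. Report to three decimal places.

Power ≈ 0.295

With n = 40 per group: δ = d·√(n/2) = 0.40 × √(40/2) = 1.7889. Critical value z_{0.01} = 2.326.
Revised power = Φ(δ − 2.326) = Φ(-0.537) = 0.2955.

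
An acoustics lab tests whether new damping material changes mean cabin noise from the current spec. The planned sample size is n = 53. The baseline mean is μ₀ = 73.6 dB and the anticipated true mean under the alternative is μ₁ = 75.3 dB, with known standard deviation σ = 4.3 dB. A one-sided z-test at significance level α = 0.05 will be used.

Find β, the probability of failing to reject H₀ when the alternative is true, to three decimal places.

β ≈ 0.109

Standardized effect: d = |μ₁ − μ₀| / σ = |75.3 − 73.6| / 4.3 = 0.3953
Noncentrality parameter: δ = d·√n = 0.3953 × √53 = 2.8782
One-sided α = 0.05 → critical value z_{0.05} = 1.645.
Power = P(Z > 1.645 − δ) = Φ(1.233) = 0.8913.
Type II error: β = 1 − power = 1 − 0.8913 = 0.1087.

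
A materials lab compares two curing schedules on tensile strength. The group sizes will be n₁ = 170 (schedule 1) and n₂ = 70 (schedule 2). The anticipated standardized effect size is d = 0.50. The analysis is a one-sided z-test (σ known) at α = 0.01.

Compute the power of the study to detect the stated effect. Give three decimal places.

Power ≈ 0.884

Noncentrality parameter: δ = d / √(1/n₁ + 1/n₂) = 0.50 / √(1/170 + 1/70) = 3.5208
One-sided α = 0.01 → critical value z_{0.01} = 2.326.
Power = Φ(δ − 2.326) = Φ(1.194) = 0.8838.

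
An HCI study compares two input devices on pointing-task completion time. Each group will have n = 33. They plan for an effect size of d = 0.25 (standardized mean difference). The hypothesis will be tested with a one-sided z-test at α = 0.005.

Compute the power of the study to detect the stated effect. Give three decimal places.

Noncentrality parameter: δ = d·√(n/2) = 0.25 × √(33/2) = 1.0155
Critical value for a one-sided test at α = 0.005: z_α = 2.576.
Power = Φ(δ − 2.576) = Φ(-1.560) = 0.0593.

Power ≈ 0.059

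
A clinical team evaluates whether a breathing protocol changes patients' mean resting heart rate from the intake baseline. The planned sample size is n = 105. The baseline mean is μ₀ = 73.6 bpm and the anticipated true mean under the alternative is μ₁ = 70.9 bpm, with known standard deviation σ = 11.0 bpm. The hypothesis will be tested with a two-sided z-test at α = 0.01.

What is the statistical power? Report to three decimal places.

Power ≈ 0.476

Standardized effect: d = |μ₁ − μ₀| / σ = |70.9 − 73.6| / 11.0 = 0.2455
Noncentrality parameter: δ = d·√n = 0.2455 × √105 = 2.5152
Critical value for a two-sided test at α = 0.01: z_{α/2} = 2.576.
Power = Φ(δ − 2.576) + Φ(−δ − 2.576) = Φ(-0.061) + Φ(-5.091) = 0.4758 + 0.0000 = 0.4758.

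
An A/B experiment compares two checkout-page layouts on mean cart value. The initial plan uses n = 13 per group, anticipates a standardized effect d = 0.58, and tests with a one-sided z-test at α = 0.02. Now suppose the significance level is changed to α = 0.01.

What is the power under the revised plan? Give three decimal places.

δ = d·√(n/2) = 0.58 × √(13/2) = 1.4787 (unchanged). New critical value: z_{0.01} = 2.326.
Revised power = Φ(δ − 2.326) = Φ(-0.848) = 0.1983.

Power ≈ 0.198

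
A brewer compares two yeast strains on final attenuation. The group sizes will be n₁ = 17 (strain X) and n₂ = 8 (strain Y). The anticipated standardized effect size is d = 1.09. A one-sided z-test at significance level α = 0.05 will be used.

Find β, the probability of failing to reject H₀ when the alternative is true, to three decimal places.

β ≈ 0.185

Noncentrality parameter: δ = d / √(1/n₁ + 1/n₂) = 1.09 / √(1/17 + 1/8) = 2.5423
Critical value for a one-sided test at α = 0.05: z_α = 1.645.
Power = P(Z > 1.645 − δ) = Φ(0.897) = 0.8153.
Type II error: β = 1 − power = 1 − 0.8153 = 0.1847.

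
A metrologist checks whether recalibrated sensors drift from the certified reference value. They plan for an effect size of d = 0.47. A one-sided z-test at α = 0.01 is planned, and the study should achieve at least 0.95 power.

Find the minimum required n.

For power 0.95 need Φ(δ − z_{0.01}) = 0.95, so δ = z_{0.01} + z_{0.05} = 2.326 + 1.645 = 3.971.
δ = d·√n ⇒ n = (δ/d)² = (3.971 / 0.47)² = 71.39.
Rounding up, n = 72.

n = 72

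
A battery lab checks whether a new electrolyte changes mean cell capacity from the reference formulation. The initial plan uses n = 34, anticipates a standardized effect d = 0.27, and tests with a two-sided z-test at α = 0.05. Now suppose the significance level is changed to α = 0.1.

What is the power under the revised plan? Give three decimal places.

δ = d·√n = 0.27 × √34 = 1.5744 (unchanged). New critical value: z_{0.05} = 1.645.
Revised power = Φ(δ − 1.645) + Φ(−δ − 1.645) = Φ(-0.070) + Φ(-3.219) = 0.4719 + 0.0006 = 0.4725.

Power ≈ 0.473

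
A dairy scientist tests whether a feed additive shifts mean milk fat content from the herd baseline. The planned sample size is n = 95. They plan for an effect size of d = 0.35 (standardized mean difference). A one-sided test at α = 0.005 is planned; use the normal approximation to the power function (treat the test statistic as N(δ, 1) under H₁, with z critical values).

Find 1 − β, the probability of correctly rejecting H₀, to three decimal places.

Power ≈ 0.798

Noncentrality parameter: δ = d·√n = 0.35 × √95 = 3.4114
One-sided α = 0.005 → critical value z_{0.005} = 2.576.
Power = P(Z > 2.576 − δ) = Φ(0.836) = 0.7983.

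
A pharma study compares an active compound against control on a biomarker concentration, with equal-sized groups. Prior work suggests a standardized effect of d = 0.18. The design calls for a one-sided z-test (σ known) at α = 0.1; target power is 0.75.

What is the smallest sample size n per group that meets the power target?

Set Φ(δ − 1.282) = 0.75; then δ − 1.282 = Φ⁻¹(0.75) = 0.674, giving δ = 1.956.
δ = d·√(n/2) ⇒ n = 2(δ/d)² = 2 × (1.956 / 0.18)² = 236.18.
Round up to the next whole unit.

n = 237 per group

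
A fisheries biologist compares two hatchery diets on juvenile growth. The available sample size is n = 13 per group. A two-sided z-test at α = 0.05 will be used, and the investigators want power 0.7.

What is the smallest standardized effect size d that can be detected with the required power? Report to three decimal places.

Required noncentrality: δ = z_{0.025} + z_{0.30} = 1.960 + 0.524 = 2.484.
(Lower-tail contribution to power is negligible for δ > 0.)
δ = d·√(n/2) ⇒ d = δ/√(n/2) = 2.484/√(13/2) = 0.9744.

d ≈ 0.974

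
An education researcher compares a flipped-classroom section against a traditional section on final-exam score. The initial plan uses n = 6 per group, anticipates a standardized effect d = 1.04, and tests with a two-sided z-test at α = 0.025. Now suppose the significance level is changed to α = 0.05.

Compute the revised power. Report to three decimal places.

Power ≈ 0.437

δ = d·√(n/2) = 1.04 × √(6/2) = 1.8013 (unchanged). New critical value: z_{0.025} = 1.960.
Revised power = Φ(δ − 1.960) + Φ(−δ − 1.960) = Φ(-0.159) + Φ(-3.761) = 0.4370 + 0.0001 = 0.4371.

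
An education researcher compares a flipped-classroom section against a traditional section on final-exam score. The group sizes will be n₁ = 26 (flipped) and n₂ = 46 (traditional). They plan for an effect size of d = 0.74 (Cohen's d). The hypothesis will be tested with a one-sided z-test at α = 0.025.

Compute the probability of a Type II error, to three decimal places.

Noncentrality parameter: δ = d / √(1/n₁ + 1/n₂) = 0.74 / √(1/26 + 1/46) = 3.0160
One-sided α = 0.025 → critical value z_{0.025} = 1.960.
Power = Φ(δ − 1.960) = Φ(1.056) = 0.8545.
Type II error: β = 1 − power = 1 − 0.8545 = 0.1455.

β ≈ 0.145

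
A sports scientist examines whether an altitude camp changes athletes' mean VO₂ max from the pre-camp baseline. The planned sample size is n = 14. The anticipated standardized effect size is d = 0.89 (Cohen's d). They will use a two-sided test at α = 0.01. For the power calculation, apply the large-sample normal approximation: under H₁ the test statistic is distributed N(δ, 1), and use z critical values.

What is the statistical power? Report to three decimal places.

Noncentrality parameter: δ = d·√n = 0.89 × √14 = 3.3301
Two-sided α = 0.01 → critical value z_{0.005} = 2.576.
Power = Φ(δ − 2.576) + Φ(−δ − 2.576) = Φ(0.754) + Φ(-5.906) = 0.7746 + 0.0000 = 0.7746.

Power ≈ 0.775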